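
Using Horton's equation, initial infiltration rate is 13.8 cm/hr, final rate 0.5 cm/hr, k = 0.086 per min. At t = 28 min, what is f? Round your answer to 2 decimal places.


Step 1: f = fc + (f0 - fc) * exp(-k * t)
Step 2: exp(-0.086 * 28) = 0.089995
Step 3: f = 0.5 + (13.8 - 0.5) * 0.089995
Step 4: f = 0.5 + 13.3 * 0.089995
Step 5: f = 1.7 cm/hr

1.7


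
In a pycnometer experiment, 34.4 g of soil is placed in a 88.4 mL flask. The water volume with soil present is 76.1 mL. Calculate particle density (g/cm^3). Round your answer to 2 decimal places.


Step 1: Volume of solids = flask volume - water volume with soil
Step 2: V_solids = 88.4 - 76.1 = 12.3 mL
Step 3: Particle density = mass / V_solids = 34.4 / 12.3 = 2.8 g/cm^3

2.8


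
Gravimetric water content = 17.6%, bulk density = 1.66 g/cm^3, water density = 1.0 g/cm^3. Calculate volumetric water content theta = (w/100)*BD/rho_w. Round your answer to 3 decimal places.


Step 1: theta = (w / 100) * BD / rho_w
Step 2: theta = (17.6 / 100) * 1.66 / 1.0
Step 3: theta = 0.176 * 1.66
Step 4: theta = 0.292

0.292


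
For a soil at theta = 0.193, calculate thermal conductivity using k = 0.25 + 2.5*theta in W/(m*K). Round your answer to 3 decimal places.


Step 1: k = 0.25 + 2.5 * theta
Step 2: k = 0.25 + 2.5 * 0.193
Step 3: k = 0.25 + 0.483
Step 4: k = 0.733 W/(m*K)

0.733


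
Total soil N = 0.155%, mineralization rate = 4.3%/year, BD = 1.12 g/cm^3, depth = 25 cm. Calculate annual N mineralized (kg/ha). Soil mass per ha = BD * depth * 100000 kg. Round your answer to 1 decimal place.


Step 1: Soil mass per ha = BD * depth * 100000 = 1.12 * 25 * 100000 = 2800000 kg
Step 2: Total N pool = soil mass * N%/100 = 2800000 * 0.155/100 = 4340.0 kg/ha
Step 3: N mineralized = N pool * rate%/100 = 4340.0 * 4.3/100 = 186.6 kg/ha/yr

186.6


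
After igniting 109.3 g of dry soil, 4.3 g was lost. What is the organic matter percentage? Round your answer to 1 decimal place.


Step 1: OM% = 100 * LOI / sample mass
Step 2: OM = 100 * 4.3 / 109.3
Step 3: OM = 3.9%

3.9


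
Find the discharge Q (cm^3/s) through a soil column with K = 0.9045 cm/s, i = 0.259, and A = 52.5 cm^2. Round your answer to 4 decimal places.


Step 1: Apply Darcy's law: Q = K * i * A
Step 2: Q = 0.9045 * 0.259 * 52.5
Step 3: Q = 12.2989 cm^3/s

12.2989


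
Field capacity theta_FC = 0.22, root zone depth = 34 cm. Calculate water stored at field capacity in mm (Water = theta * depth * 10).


Step 1: Water (mm) = theta_FC * depth (cm) * 10
Step 2: Water = 0.22 * 34 * 10
Step 3: Water = 74.8 mm

74.8


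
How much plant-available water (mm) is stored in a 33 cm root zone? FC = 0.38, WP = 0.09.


Step 1: Available water = (FC - WP) * depth * 10
Step 2: AW = (0.38 - 0.09) * 33 * 10
Step 3: AW = 0.29 * 33 * 10
Step 4: AW = 95.7 mm

95.7


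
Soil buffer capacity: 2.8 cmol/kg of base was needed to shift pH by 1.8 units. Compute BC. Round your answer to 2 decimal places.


Step 1: BC = change in base / change in pH
Step 2: BC = 2.8 / 1.8
Step 3: BC = 1.56 cmol/(kg*pH unit)

1.56


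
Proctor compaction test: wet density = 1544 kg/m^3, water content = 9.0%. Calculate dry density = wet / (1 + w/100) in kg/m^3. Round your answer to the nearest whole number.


Step 1: Dry density = wet density / (1 + w/100)
Step 2: Dry density = 1544 / (1 + 9.0/100)
Step 3: Dry density = 1544 / 1.09
Step 4: Dry density = 1417 kg/m^3

1417


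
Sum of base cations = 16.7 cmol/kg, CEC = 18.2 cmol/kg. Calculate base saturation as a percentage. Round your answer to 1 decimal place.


Step 1: BS = 100 * (sum of bases) / CEC
Step 2: BS = 100 * 16.7 / 18.2
Step 3: BS = 91.8%

91.8


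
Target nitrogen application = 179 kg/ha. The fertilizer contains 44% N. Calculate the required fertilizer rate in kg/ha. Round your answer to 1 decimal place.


Step 1: Fertilizer rate = target N / (N content / 100)
Step 2: Rate = 179 / (44 / 100)
Step 3: Rate = 179 / 0.44
Step 4: Rate = 406.8 kg/ha

406.8


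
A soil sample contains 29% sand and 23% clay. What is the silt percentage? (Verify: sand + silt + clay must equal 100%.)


Step 1: sand + silt + clay = 100%
Step 2: silt = 100 - sand - clay
Step 3: silt = 100 - 29 - 23
Step 4: silt = 48%

48


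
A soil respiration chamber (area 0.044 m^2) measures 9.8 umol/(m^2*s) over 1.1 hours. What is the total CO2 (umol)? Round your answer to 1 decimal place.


Step 1: Convert time to seconds: 1.1 hr * 3600 = 3960.0 s
Step 2: Total = flux * area * time_s
Step 3: Total = 9.8 * 0.044 * 3960.0
Step 4: Total = 1707.6 umol

1707.6


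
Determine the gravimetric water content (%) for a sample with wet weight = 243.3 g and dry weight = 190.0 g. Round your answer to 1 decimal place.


Step 1: Water mass = wet - dry = 243.3 - 190.0 = 53.3 g
Step 2: w = 100 * water mass / dry mass
Step 3: w = 100 * 53.3 / 190.0 = 28.1%

28.1


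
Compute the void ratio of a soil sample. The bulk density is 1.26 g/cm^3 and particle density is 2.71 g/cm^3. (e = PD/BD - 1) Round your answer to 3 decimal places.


Step 1: e = PD / BD - 1
Step 2: e = 2.71 / 1.26 - 1
Step 3: e = 2.15079 - 1
Step 4: e = 1.151

1.151


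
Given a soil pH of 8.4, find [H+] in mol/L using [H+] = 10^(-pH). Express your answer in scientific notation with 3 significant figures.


Step 1: [H+] = 10^(-pH)
Step 2: [H+] = 10^(-8.4)
Step 3: [H+] = 3.98e-09 mol/L

3.98e-09


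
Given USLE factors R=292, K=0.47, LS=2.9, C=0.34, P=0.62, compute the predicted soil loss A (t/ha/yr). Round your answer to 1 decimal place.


Step 1: A = R * K * LS * C * P
Step 2: R * K = 292 * 0.47 = 137.24
Step 3: (R*K) * LS = 137.24 * 2.9 = 397.996
Step 4: * C * P = 397.996 * 0.34 * 0.62 = 83.9
Step 5: A = 83.9 t/(ha*yr)

83.9


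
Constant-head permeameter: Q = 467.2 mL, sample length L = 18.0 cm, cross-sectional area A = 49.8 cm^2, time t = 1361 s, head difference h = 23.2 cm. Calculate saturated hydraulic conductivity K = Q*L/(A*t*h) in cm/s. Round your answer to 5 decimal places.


Step 1: K = Q * L / (A * t * h)
Step 2: Numerator = 467.2 * 18.0 = 8409.6
Step 3: Denominator = 49.8 * 1361 * 23.2 = 1572444.96
Step 4: K = 8409.6 / 1572444.96 = 0.00535 cm/s

0.00535


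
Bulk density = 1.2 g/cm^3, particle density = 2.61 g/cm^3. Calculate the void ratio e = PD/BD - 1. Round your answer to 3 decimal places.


Step 1: e = PD / BD - 1
Step 2: e = 2.61 / 1.2 - 1
Step 3: e = 2.175 - 1
Step 4: e = 1.175

1.175


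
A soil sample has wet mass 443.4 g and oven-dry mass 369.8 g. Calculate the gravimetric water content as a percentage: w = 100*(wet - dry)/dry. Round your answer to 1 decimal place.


Step 1: Water mass = wet - dry = 443.4 - 369.8 = 73.6 g
Step 2: w = 100 * water mass / dry mass
Step 3: w = 100 * 73.6 / 369.8 = 19.9%

19.9


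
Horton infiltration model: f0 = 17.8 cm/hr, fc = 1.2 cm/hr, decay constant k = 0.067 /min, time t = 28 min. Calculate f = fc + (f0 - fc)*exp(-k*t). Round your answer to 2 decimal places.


Step 1: f = fc + (f0 - fc) * exp(-k * t)
Step 2: exp(-0.067 * 28) = 0.153202
Step 3: f = 1.2 + (17.8 - 1.2) * 0.153202
Step 4: f = 1.2 + 16.6 * 0.153202
Step 5: f = 3.74 cm/hr

3.74


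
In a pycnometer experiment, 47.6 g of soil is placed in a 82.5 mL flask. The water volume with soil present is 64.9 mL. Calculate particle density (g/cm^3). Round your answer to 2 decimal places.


Step 1: Volume of solids = flask volume - water volume with soil
Step 2: V_solids = 82.5 - 64.9 = 17.6 mL
Step 3: Particle density = mass / V_solids = 47.6 / 17.6 = 2.7 g/cm^3

2.7


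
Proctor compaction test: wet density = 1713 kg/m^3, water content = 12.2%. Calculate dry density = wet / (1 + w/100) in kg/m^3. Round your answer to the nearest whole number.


Step 1: Dry density = wet density / (1 + w/100)
Step 2: Dry density = 1713 / (1 + 12.2/100)
Step 3: Dry density = 1713 / 1.122
Step 4: Dry density = 1527 kg/m^3

1527


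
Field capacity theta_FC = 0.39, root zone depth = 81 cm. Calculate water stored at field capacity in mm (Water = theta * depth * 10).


Step 1: Water (mm) = theta_FC * depth (cm) * 10
Step 2: Water = 0.39 * 81 * 10
Step 3: Water = 315.9 mm

315.9


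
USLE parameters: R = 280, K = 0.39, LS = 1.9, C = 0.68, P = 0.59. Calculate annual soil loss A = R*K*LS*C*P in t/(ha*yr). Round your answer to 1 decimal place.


Step 1: A = R * K * LS * C * P
Step 2: R * K = 280 * 0.39 = 109.2
Step 3: (R*K) * LS = 109.2 * 1.9 = 207.48
Step 4: * C * P = 207.48 * 0.68 * 0.59 = 83.2
Step 5: A = 83.2 t/(ha*yr)

83.2


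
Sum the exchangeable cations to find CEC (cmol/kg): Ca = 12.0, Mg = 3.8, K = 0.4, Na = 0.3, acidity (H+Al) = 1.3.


Step 1: CEC = Ca + Mg + K + Na + (H+Al)
Step 2: CEC = 12.0 + 3.8 + 0.4 + 0.3 + 1.3
Step 3: CEC = 17.8 cmol/kg

17.8


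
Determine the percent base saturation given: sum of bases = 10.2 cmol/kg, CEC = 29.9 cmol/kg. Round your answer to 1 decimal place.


Step 1: BS = 100 * (sum of bases) / CEC
Step 2: BS = 100 * 10.2 / 29.9
Step 3: BS = 34.1%

34.1


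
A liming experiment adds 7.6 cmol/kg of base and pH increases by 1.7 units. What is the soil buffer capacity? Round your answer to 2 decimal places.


Step 1: BC = change in base / change in pH
Step 2: BC = 7.6 / 1.7
Step 3: BC = 4.47 cmol/(kg*pH unit)

4.47


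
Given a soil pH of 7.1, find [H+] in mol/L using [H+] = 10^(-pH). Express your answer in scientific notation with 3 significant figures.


Step 1: [H+] = 10^(-pH)
Step 2: [H+] = 10^(-7.1)
Step 3: [H+] = 7.94e-08 mol/L

7.94e-08


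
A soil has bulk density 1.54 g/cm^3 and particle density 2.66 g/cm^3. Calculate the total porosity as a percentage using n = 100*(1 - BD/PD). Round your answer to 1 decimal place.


Step 1: Formula: n = 100 * (1 - BD / PD)
Step 2: n = 100 * (1 - 1.54 / 2.66)
Step 3: n = 100 * (1 - 0.57895)
Step 4: n = 42.1%

42.1


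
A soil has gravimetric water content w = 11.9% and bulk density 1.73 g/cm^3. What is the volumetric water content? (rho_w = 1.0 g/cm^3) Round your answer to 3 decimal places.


Step 1: theta = (w / 100) * BD / rho_w
Step 2: theta = (11.9 / 100) * 1.73 / 1.0
Step 3: theta = 0.119 * 1.73
Step 4: theta = 0.206

0.206


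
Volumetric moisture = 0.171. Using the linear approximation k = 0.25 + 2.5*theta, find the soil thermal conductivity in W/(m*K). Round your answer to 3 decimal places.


Step 1: k = 0.25 + 2.5 * theta
Step 2: k = 0.25 + 2.5 * 0.171
Step 3: k = 0.25 + 0.428
Step 4: k = 0.678 W/(m*K)

0.678


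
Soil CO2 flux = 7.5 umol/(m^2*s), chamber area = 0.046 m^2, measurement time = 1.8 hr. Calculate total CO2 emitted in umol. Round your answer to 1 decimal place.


Step 1: Convert time to seconds: 1.8 hr * 3600 = 6480.0 s
Step 2: Total = flux * area * time_s
Step 3: Total = 7.5 * 0.046 * 6480.0
Step 4: Total = 2235.6 umol

2235.6


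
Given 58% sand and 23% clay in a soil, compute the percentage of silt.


Step 1: sand + silt + clay = 100%
Step 2: silt = 100 - sand - clay
Step 3: silt = 100 - 58 - 23
Step 4: silt = 19%

19


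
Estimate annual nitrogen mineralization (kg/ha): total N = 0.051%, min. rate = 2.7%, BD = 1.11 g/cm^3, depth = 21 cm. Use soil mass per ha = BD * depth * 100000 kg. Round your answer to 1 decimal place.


Step 1: Soil mass per ha = BD * depth * 100000 = 1.11 * 21 * 100000 = 2331000 kg
Step 2: Total N pool = soil mass * N%/100 = 2331000 * 0.051/100 = 1188.81 kg/ha
Step 3: N mineralized = N pool * rate%/100 = 1188.81 * 2.7/100 = 32.1 kg/ha/yr

32.1


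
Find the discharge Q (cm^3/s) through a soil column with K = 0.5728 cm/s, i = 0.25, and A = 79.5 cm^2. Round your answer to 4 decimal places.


Step 1: Apply Darcy's law: Q = K * i * A
Step 2: Q = 0.5728 * 0.25 * 79.5
Step 3: Q = 11.3844 cm^3/s

11.3844


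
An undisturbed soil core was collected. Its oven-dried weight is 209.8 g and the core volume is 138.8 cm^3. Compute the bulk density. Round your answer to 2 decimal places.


Step 1: Identify the formula: BD = dry mass / volume
Step 2: Substitute values: BD = 209.8 / 138.8
Step 3: BD = 1.51 g/cm^3

1.51


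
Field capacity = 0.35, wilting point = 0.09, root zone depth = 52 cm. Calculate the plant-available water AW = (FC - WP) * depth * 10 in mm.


Step 1: Available water = (FC - WP) * depth * 10
Step 2: AW = (0.35 - 0.09) * 52 * 10
Step 3: AW = 0.26 * 52 * 10
Step 4: AW = 135.2 mm

135.2


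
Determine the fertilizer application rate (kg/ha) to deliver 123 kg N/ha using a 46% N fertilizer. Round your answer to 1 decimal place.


Step 1: Fertilizer rate = target N / (N content / 100)
Step 2: Rate = 123 / (46 / 100)
Step 3: Rate = 123 / 0.46
Step 4: Rate = 267.4 kg/ha

267.4


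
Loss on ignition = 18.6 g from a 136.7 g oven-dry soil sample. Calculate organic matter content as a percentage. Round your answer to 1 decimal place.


Step 1: OM% = 100 * LOI / sample mass
Step 2: OM = 100 * 18.6 / 136.7
Step 3: OM = 13.6%

13.6


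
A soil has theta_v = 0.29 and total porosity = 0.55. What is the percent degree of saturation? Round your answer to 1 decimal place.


Step 1: S = 100 * theta_v / n
Step 2: S = 100 * 0.29 / 0.55
Step 3: S = 52.7%

52.7


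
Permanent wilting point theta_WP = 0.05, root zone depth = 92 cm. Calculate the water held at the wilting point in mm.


Step 1: Water (mm) = theta_WP * depth * 10
Step 2: Water = 0.05 * 92 * 10
Step 3: Water = 46.0 mm

46.0


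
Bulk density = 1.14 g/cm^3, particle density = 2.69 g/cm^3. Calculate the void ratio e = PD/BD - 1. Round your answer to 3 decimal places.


Step 1: e = PD / BD - 1
Step 2: e = 2.69 / 1.14 - 1
Step 3: e = 2.35965 - 1
Step 4: e = 1.36

1.36


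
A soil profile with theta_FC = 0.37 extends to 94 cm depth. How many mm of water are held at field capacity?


Step 1: Water (mm) = theta_FC * depth (cm) * 10
Step 2: Water = 0.37 * 94 * 10
Step 3: Water = 347.8 mm

347.8


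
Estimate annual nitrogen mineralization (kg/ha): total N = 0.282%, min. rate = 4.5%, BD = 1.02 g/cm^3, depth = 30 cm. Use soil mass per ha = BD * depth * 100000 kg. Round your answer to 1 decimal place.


Step 1: Soil mass per ha = BD * depth * 100000 = 1.02 * 30 * 100000 = 3060000 kg
Step 2: Total N pool = soil mass * N%/100 = 3060000 * 0.282/100 = 8629.2 kg/ha
Step 3: N mineralized = N pool * rate%/100 = 8629.2 * 4.5/100 = 388.3 kg/ha/yr

388.3


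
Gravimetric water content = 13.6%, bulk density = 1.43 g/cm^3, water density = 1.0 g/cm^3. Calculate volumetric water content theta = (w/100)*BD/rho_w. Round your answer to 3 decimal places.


Step 1: theta = (w / 100) * BD / rho_w
Step 2: theta = (13.6 / 100) * 1.43 / 1.0
Step 3: theta = 0.136 * 1.43
Step 4: theta = 0.194

0.194


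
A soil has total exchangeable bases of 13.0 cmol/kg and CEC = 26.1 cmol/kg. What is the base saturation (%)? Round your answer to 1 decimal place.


Step 1: BS = 100 * (sum of bases) / CEC
Step 2: BS = 100 * 13.0 / 26.1
Step 3: BS = 49.8%

49.8


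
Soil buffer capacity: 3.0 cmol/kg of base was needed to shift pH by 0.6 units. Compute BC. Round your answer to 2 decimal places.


Step 1: BC = change in base / change in pH
Step 2: BC = 3.0 / 0.6
Step 3: BC = 5.0 cmol/(kg*pH unit)

5.0


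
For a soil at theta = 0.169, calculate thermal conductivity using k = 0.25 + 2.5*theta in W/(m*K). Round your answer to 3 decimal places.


Step 1: k = 0.25 + 2.5 * theta
Step 2: k = 0.25 + 2.5 * 0.169
Step 3: k = 0.25 + 0.423
Step 4: k = 0.673 W/(m*K)

0.673


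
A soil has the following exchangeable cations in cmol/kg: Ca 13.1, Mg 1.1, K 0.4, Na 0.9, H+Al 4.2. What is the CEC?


Step 1: CEC = Ca + Mg + K + Na + (H+Al)
Step 2: CEC = 13.1 + 1.1 + 0.4 + 0.9 + 4.2
Step 3: CEC = 19.7 cmol/kg

19.7


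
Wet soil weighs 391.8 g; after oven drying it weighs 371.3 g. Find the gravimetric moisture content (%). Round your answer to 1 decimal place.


Step 1: Water mass = wet - dry = 391.8 - 371.3 = 20.5 g
Step 2: w = 100 * water mass / dry mass
Step 3: w = 100 * 20.5 / 371.3 = 5.5%

5.5


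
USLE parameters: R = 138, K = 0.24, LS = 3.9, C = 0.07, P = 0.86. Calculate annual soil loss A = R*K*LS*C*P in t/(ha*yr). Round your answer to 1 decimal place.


Step 1: A = R * K * LS * C * P
Step 2: R * K = 138 * 0.24 = 33.12
Step 3: (R*K) * LS = 33.12 * 3.9 = 129.168
Step 4: * C * P = 129.168 * 0.07 * 0.86 = 7.8
Step 5: A = 7.8 t/(ha*yr)

7.8


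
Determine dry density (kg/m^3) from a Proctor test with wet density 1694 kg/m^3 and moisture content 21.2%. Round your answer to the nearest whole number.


Step 1: Dry density = wet density / (1 + w/100)
Step 2: Dry density = 1694 / (1 + 21.2/100)
Step 3: Dry density = 1694 / 1.212
Step 4: Dry density = 1398 kg/m^3

1398


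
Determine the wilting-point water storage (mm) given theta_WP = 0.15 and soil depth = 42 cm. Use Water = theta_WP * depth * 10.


Step 1: Water (mm) = theta_WP * depth * 10
Step 2: Water = 0.15 * 42 * 10
Step 3: Water = 63.0 mm

63.0


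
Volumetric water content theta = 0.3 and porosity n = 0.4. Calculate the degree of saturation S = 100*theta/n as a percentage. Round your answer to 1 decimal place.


Step 1: S = 100 * theta_v / n
Step 2: S = 100 * 0.3 / 0.4
Step 3: S = 75.0%

75.0


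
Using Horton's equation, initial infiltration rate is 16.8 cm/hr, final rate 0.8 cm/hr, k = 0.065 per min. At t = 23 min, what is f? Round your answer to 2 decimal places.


Step 1: f = fc + (f0 - fc) * exp(-k * t)
Step 2: exp(-0.065 * 23) = 0.224249
Step 3: f = 0.8 + (16.8 - 0.8) * 0.224249
Step 4: f = 0.8 + 16.0 * 0.224249
Step 5: f = 4.39 cm/hr

4.39


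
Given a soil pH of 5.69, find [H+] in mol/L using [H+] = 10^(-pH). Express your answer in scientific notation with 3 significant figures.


Step 1: [H+] = 10^(-pH)
Step 2: [H+] = 10^(-5.69)
Step 3: [H+] = 2.04e-06 mol/L

2.04e-06


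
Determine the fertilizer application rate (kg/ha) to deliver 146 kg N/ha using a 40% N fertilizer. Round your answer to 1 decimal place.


Step 1: Fertilizer rate = target N / (N content / 100)
Step 2: Rate = 146 / (40 / 100)
Step 3: Rate = 146 / 0.4
Step 4: Rate = 365.0 kg/ha

365.0


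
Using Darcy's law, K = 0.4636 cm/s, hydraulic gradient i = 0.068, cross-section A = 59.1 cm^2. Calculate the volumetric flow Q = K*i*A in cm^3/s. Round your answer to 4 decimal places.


Step 1: Apply Darcy's law: Q = K * i * A
Step 2: Q = 0.4636 * 0.068 * 59.1
Step 3: Q = 1.8631 cm^3/s

1.8631


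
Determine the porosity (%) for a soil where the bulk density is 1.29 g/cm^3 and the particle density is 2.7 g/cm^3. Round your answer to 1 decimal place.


Step 1: Formula: n = 100 * (1 - BD / PD)
Step 2: n = 100 * (1 - 1.29 / 2.7)
Step 3: n = 100 * (1 - 0.47778)
Step 4: n = 52.2%

52.2


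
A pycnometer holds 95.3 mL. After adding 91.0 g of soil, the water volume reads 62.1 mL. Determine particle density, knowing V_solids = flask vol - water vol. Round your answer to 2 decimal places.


Step 1: Volume of solids = flask volume - water volume with soil
Step 2: V_solids = 95.3 - 62.1 = 33.2 mL
Step 3: Particle density = mass / V_solids = 91.0 / 33.2 = 2.74 g/cm^3

2.74


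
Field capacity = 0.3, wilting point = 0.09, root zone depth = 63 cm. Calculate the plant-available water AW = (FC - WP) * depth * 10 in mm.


Step 1: Available water = (FC - WP) * depth * 10
Step 2: AW = (0.3 - 0.09) * 63 * 10
Step 3: AW = 0.21 * 63 * 10
Step 4: AW = 132.3 mm

132.3


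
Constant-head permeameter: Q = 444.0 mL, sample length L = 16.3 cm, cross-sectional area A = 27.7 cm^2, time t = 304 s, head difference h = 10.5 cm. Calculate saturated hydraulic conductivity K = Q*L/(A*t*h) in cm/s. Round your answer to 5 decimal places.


Step 1: K = Q * L / (A * t * h)
Step 2: Numerator = 444.0 * 16.3 = 7237.2
Step 3: Denominator = 27.7 * 304 * 10.5 = 88418.4
Step 4: K = 7237.2 / 88418.4 = 0.08185 cm/s

0.08185


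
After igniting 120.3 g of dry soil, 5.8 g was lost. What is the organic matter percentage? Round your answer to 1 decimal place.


Step 1: OM% = 100 * LOI / sample mass
Step 2: OM = 100 * 5.8 / 120.3
Step 3: OM = 4.8%

4.8


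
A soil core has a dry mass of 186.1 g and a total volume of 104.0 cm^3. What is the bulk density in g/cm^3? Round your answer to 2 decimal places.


Step 1: Identify the formula: BD = dry mass / volume
Step 2: Substitute values: BD = 186.1 / 104.0
Step 3: BD = 1.79 g/cm^3

1.79


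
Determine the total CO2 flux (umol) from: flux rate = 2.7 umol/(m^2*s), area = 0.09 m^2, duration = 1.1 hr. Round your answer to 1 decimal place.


Step 1: Convert time to seconds: 1.1 hr * 3600 = 3960.0 s
Step 2: Total = flux * area * time_s
Step 3: Total = 2.7 * 0.09 * 3960.0
Step 4: Total = 962.3 umol

962.3


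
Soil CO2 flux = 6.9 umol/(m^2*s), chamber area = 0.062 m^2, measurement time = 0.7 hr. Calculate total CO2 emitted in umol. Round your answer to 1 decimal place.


Step 1: Convert time to seconds: 0.7 hr * 3600 = 2520.0 s
Step 2: Total = flux * area * time_s
Step 3: Total = 6.9 * 0.062 * 2520.0
Step 4: Total = 1078.1 umol

1078.1


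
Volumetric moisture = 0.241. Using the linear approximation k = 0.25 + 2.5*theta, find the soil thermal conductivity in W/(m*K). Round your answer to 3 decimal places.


Step 1: k = 0.25 + 2.5 * theta
Step 2: k = 0.25 + 2.5 * 0.241
Step 3: k = 0.25 + 0.603
Step 4: k = 0.853 W/(m*K)

0.853


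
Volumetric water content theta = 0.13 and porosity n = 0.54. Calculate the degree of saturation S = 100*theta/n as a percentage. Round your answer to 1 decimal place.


Step 1: S = 100 * theta_v / n
Step 2: S = 100 * 0.13 / 0.54
Step 3: S = 24.1%

24.1


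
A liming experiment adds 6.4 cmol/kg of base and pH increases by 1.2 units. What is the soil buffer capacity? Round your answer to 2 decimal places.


Step 1: BC = change in base / change in pH
Step 2: BC = 6.4 / 1.2
Step 3: BC = 5.33 cmol/(kg*pH unit)

5.33


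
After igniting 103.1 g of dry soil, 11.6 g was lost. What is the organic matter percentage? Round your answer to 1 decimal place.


Step 1: OM% = 100 * LOI / sample mass
Step 2: OM = 100 * 11.6 / 103.1
Step 3: OM = 11.3%

11.3


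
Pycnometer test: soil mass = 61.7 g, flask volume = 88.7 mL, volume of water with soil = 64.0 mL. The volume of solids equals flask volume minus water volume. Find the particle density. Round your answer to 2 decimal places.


Step 1: Volume of solids = flask volume - water volume with soil
Step 2: V_solids = 88.7 - 64.0 = 24.7 mL
Step 3: Particle density = mass / V_solids = 61.7 / 24.7 = 2.5 g/cm^3

2.5


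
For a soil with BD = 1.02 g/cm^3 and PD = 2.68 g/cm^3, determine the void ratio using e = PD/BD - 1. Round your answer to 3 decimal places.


Step 1: e = PD / BD - 1
Step 2: e = 2.68 / 1.02 - 1
Step 3: e = 2.62745 - 1
Step 4: e = 1.627

1.627


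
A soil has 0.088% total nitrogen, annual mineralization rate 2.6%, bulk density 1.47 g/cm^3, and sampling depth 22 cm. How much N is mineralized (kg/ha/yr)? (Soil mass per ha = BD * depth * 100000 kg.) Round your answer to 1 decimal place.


Step 1: Soil mass per ha = BD * depth * 100000 = 1.47 * 22 * 100000 = 3234000 kg
Step 2: Total N pool = soil mass * N%/100 = 3234000 * 0.088/100 = 2845.92 kg/ha
Step 3: N mineralized = N pool * rate%/100 = 2845.92 * 2.6/100 = 74.0 kg/ha/yr

74.0


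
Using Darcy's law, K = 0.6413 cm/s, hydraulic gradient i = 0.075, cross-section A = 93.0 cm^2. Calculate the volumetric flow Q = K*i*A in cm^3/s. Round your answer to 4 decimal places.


Step 1: Apply Darcy's law: Q = K * i * A
Step 2: Q = 0.6413 * 0.075 * 93.0
Step 3: Q = 4.4731 cm^3/s

4.4731


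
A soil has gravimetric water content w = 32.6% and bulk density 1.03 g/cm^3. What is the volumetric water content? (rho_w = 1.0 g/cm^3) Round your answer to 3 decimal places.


Step 1: theta = (w / 100) * BD / rho_w
Step 2: theta = (32.6 / 100) * 1.03 / 1.0
Step 3: theta = 0.326 * 1.03
Step 4: theta = 0.336

0.336


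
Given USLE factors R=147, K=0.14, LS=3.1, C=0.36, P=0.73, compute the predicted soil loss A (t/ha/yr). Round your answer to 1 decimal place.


Step 1: A = R * K * LS * C * P
Step 2: R * K = 147 * 0.14 = 20.58
Step 3: (R*K) * LS = 20.58 * 3.1 = 63.798
Step 4: * C * P = 63.798 * 0.36 * 0.73 = 16.8
Step 5: A = 16.8 t/(ha*yr)

16.8


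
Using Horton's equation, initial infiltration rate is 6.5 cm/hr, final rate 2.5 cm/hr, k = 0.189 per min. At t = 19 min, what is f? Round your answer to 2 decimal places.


Step 1: f = fc + (f0 - fc) * exp(-k * t)
Step 2: exp(-0.189 * 19) = 0.027571
Step 3: f = 2.5 + (6.5 - 2.5) * 0.027571
Step 4: f = 2.5 + 4.0 * 0.027571
Step 5: f = 2.61 cm/hr

2.61


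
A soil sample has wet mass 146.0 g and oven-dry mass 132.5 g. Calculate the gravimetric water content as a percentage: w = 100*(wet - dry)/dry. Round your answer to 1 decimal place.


Step 1: Water mass = wet - dry = 146.0 - 132.5 = 13.5 g
Step 2: w = 100 * water mass / dry mass
Step 3: w = 100 * 13.5 / 132.5 = 10.2%

10.2


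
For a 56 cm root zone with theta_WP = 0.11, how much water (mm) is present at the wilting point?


Step 1: Water (mm) = theta_WP * depth * 10
Step 2: Water = 0.11 * 56 * 10
Step 3: Water = 61.6 mm

61.6


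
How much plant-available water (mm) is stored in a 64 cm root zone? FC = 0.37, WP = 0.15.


Step 1: Available water = (FC - WP) * depth * 10
Step 2: AW = (0.37 - 0.15) * 64 * 10
Step 3: AW = 0.22 * 64 * 10
Step 4: AW = 140.8 mm

140.8


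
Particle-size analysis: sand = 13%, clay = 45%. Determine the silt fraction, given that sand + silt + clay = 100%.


Step 1: sand + silt + clay = 100%
Step 2: silt = 100 - sand - clay
Step 3: silt = 100 - 13 - 45
Step 4: silt = 42%

42


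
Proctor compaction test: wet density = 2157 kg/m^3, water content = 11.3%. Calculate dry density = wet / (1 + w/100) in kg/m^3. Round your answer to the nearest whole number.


Step 1: Dry density = wet density / (1 + w/100)
Step 2: Dry density = 2157 / (1 + 11.3/100)
Step 3: Dry density = 2157 / 1.113
Step 4: Dry density = 1938 kg/m^3

1938


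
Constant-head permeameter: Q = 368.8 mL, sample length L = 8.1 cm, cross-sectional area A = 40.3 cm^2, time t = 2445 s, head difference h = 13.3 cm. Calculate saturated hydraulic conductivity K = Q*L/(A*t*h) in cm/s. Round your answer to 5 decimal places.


Step 1: K = Q * L / (A * t * h)
Step 2: Numerator = 368.8 * 8.1 = 2987.28
Step 3: Denominator = 40.3 * 2445 * 13.3 = 1310495.55
Step 4: K = 2987.28 / 1310495.55 = 0.00228 cm/s

0.00228


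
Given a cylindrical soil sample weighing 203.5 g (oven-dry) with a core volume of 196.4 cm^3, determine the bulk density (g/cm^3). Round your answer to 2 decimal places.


Step 1: Identify the formula: BD = dry mass / volume
Step 2: Substitute values: BD = 203.5 / 196.4
Step 3: BD = 1.04 g/cm^3

1.04


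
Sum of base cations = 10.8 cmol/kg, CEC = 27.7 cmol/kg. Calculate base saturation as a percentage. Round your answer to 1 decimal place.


Step 1: BS = 100 * (sum of bases) / CEC
Step 2: BS = 100 * 10.8 / 27.7
Step 3: BS = 39.0%

39.0


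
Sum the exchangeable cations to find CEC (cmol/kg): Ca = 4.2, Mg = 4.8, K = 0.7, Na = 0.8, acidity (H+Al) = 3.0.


Step 1: CEC = Ca + Mg + K + Na + (H+Al)
Step 2: CEC = 4.2 + 4.8 + 0.7 + 0.8 + 3.0
Step 3: CEC = 13.5 cmol/kg

13.5


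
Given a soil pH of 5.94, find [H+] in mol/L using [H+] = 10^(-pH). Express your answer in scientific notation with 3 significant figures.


Step 1: [H+] = 10^(-pH)
Step 2: [H+] = 10^(-5.94)
Step 3: [H+] = 1.15e-06 mol/L

1.15e-06


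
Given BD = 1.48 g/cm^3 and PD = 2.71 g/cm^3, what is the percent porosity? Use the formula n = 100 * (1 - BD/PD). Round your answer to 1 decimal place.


Step 1: Formula: n = 100 * (1 - BD / PD)
Step 2: n = 100 * (1 - 1.48 / 2.71)
Step 3: n = 100 * (1 - 0.54613)
Step 4: n = 45.4%

45.4


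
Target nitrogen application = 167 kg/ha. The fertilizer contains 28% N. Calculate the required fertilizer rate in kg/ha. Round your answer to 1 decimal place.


Step 1: Fertilizer rate = target N / (N content / 100)
Step 2: Rate = 167 / (28 / 100)
Step 3: Rate = 167 / 0.28
Step 4: Rate = 596.4 kg/ha

596.4


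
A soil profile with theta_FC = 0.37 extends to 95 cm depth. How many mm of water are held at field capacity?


Step 1: Water (mm) = theta_FC * depth (cm) * 10
Step 2: Water = 0.37 * 95 * 10
Step 3: Water = 351.5 mm

351.5


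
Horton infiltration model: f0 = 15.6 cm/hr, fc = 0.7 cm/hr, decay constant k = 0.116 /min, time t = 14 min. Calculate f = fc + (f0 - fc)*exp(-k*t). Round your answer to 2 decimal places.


Step 1: f = fc + (f0 - fc) * exp(-k * t)
Step 2: exp(-0.116 * 14) = 0.197109
Step 3: f = 0.7 + (15.6 - 0.7) * 0.197109
Step 4: f = 0.7 + 14.9 * 0.197109
Step 5: f = 3.64 cm/hr

3.64


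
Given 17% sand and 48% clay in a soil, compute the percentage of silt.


Step 1: sand + silt + clay = 100%
Step 2: silt = 100 - sand - clay
Step 3: silt = 100 - 17 - 48
Step 4: silt = 35%

35


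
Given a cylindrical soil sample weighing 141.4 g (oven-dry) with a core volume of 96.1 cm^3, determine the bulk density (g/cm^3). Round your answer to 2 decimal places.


Step 1: Identify the formula: BD = dry mass / volume
Step 2: Substitute values: BD = 141.4 / 96.1
Step 3: BD = 1.47 g/cm^3

1.47


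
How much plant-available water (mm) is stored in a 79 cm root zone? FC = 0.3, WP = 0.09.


Step 1: Available water = (FC - WP) * depth * 10
Step 2: AW = (0.3 - 0.09) * 79 * 10
Step 3: AW = 0.21 * 79 * 10
Step 4: AW = 165.9 mm

165.9


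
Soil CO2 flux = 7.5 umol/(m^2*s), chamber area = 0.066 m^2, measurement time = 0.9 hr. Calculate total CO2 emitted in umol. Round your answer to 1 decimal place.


Step 1: Convert time to seconds: 0.9 hr * 3600 = 3240.0 s
Step 2: Total = flux * area * time_s
Step 3: Total = 7.5 * 0.066 * 3240.0
Step 4: Total = 1603.8 umol

1603.8


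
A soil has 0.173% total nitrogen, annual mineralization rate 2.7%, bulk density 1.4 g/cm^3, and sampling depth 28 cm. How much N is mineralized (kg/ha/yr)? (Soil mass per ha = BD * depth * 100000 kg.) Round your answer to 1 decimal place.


Step 1: Soil mass per ha = BD * depth * 100000 = 1.4 * 28 * 100000 = 3920000 kg
Step 2: Total N pool = soil mass * N%/100 = 3920000 * 0.173/100 = 6781.6 kg/ha
Step 3: N mineralized = N pool * rate%/100 = 6781.6 * 2.7/100 = 183.1 kg/ha/yr

183.1


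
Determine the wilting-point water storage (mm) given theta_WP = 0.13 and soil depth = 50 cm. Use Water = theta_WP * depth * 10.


Step 1: Water (mm) = theta_WP * depth * 10
Step 2: Water = 0.13 * 50 * 10
Step 3: Water = 65.0 mm

65.0


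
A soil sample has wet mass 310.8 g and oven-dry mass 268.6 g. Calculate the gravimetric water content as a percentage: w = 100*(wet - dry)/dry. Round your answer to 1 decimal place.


Step 1: Water mass = wet - dry = 310.8 - 268.6 = 42.2 g
Step 2: w = 100 * water mass / dry mass
Step 3: w = 100 * 42.2 / 268.6 = 15.7%

15.7


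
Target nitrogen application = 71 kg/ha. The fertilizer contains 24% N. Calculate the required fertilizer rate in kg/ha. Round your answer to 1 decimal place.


Step 1: Fertilizer rate = target N / (N content / 100)
Step 2: Rate = 71 / (24 / 100)
Step 3: Rate = 71 / 0.24
Step 4: Rate = 295.8 kg/ha

295.8


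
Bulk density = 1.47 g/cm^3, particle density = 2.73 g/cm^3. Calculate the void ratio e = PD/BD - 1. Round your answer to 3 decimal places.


Step 1: e = PD / BD - 1
Step 2: e = 2.73 / 1.47 - 1
Step 3: e = 1.85714 - 1
Step 4: e = 0.857

0.857


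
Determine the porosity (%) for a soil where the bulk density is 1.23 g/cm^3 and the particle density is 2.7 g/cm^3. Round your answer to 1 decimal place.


Step 1: Formula: n = 100 * (1 - BD / PD)
Step 2: n = 100 * (1 - 1.23 / 2.7)
Step 3: n = 100 * (1 - 0.45556)
Step 4: n = 54.4%

54.4


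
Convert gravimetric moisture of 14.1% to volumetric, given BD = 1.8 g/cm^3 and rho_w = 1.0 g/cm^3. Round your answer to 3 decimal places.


Step 1: theta = (w / 100) * BD / rho_w
Step 2: theta = (14.1 / 100) * 1.8 / 1.0
Step 3: theta = 0.141 * 1.8
Step 4: theta = 0.254

0.254


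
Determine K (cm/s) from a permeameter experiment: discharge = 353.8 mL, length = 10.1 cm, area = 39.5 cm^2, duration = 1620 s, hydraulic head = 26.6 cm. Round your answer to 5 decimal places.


Step 1: K = Q * L / (A * t * h)
Step 2: Numerator = 353.8 * 10.1 = 3573.38
Step 3: Denominator = 39.5 * 1620 * 26.6 = 1702134.0
Step 4: K = 3573.38 / 1702134.0 = 0.0021 cm/s

0.0021


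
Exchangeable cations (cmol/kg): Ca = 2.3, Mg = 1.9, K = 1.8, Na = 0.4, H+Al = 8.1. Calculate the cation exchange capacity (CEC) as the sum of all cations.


Step 1: CEC = Ca + Mg + K + Na + (H+Al)
Step 2: CEC = 2.3 + 1.9 + 1.8 + 0.4 + 8.1
Step 3: CEC = 14.5 cmol/kg

14.5


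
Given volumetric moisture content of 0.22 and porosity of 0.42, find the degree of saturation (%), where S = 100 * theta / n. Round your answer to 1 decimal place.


Step 1: S = 100 * theta_v / n
Step 2: S = 100 * 0.22 / 0.42
Step 3: S = 52.4%

52.4


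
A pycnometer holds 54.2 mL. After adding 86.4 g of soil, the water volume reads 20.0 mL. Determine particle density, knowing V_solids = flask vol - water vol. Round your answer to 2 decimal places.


Step 1: Volume of solids = flask volume - water volume with soil
Step 2: V_solids = 54.2 - 20.0 = 34.2 mL
Step 3: Particle density = mass / V_solids = 86.4 / 34.2 = 2.53 g/cm^3

2.53


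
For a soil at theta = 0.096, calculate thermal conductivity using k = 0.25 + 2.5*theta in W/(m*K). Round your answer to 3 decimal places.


Step 1: k = 0.25 + 2.5 * theta
Step 2: k = 0.25 + 2.5 * 0.096
Step 3: k = 0.25 + 0.24
Step 4: k = 0.49 W/(m*K)

0.49


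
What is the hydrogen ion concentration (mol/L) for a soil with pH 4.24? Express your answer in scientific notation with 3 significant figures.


Step 1: [H+] = 10^(-pH)
Step 2: [H+] = 10^(-4.24)
Step 3: [H+] = 5.75e-05 mol/L

5.75e-05


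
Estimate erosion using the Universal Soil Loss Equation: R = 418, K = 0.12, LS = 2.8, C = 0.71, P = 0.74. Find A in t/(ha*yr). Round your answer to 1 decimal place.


Step 1: A = R * K * LS * C * P
Step 2: R * K = 418 * 0.12 = 50.16
Step 3: (R*K) * LS = 50.16 * 2.8 = 140.448
Step 4: * C * P = 140.448 * 0.71 * 0.74 = 73.8
Step 5: A = 73.8 t/(ha*yr)

73.8


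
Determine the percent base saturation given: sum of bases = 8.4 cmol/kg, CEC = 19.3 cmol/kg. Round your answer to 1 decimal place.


Step 1: BS = 100 * (sum of bases) / CEC
Step 2: BS = 100 * 8.4 / 19.3
Step 3: BS = 43.5%

43.5


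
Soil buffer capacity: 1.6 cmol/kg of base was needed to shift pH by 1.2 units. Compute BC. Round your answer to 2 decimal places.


Step 1: BC = change in base / change in pH
Step 2: BC = 1.6 / 1.2
Step 3: BC = 1.33 cmol/(kg*pH unit)

1.33


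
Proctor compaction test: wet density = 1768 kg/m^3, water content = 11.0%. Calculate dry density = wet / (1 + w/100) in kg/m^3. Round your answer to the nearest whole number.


Step 1: Dry density = wet density / (1 + w/100)
Step 2: Dry density = 1768 / (1 + 11.0/100)
Step 3: Dry density = 1768 / 1.11
Step 4: Dry density = 1593 kg/m^3

1593


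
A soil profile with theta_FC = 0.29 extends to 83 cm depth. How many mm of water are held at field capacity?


Step 1: Water (mm) = theta_FC * depth (cm) * 10
Step 2: Water = 0.29 * 83 * 10
Step 3: Water = 240.7 mm

240.7


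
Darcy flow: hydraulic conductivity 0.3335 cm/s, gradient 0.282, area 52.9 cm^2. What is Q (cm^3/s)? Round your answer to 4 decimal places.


Step 1: Apply Darcy's law: Q = K * i * A
Step 2: Q = 0.3335 * 0.282 * 52.9
Step 3: Q = 4.9751 cm^3/s

4.9751


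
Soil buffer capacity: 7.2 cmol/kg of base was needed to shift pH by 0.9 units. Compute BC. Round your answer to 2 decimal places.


Step 1: BC = change in base / change in pH
Step 2: BC = 7.2 / 0.9
Step 3: BC = 8.0 cmol/(kg*pH unit)

8.0


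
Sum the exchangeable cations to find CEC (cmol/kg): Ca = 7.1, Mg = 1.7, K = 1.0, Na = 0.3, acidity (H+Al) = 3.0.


Step 1: CEC = Ca + Mg + K + Na + (H+Al)
Step 2: CEC = 7.1 + 1.7 + 1.0 + 0.3 + 3.0
Step 3: CEC = 13.1 cmol/kg

13.1


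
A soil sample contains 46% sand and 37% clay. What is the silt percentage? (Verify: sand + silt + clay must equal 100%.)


Step 1: sand + silt + clay = 100%
Step 2: silt = 100 - sand - clay
Step 3: silt = 100 - 46 - 37
Step 4: silt = 17%

17


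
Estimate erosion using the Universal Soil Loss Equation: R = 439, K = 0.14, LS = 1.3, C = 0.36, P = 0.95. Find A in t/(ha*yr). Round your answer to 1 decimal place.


Step 1: A = R * K * LS * C * P
Step 2: R * K = 439 * 0.14 = 61.46
Step 3: (R*K) * LS = 61.46 * 1.3 = 79.898
Step 4: * C * P = 79.898 * 0.36 * 0.95 = 27.3
Step 5: A = 27.3 t/(ha*yr)

27.3


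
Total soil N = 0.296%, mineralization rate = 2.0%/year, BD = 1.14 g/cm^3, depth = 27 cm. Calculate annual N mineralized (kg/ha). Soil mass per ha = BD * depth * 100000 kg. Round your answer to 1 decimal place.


Step 1: Soil mass per ha = BD * depth * 100000 = 1.14 * 27 * 100000 = 3078000 kg
Step 2: Total N pool = soil mass * N%/100 = 3078000 * 0.296/100 = 9110.88 kg/ha
Step 3: N mineralized = N pool * rate%/100 = 9110.88 * 2.0/100 = 182.2 kg/ha/yr

182.2


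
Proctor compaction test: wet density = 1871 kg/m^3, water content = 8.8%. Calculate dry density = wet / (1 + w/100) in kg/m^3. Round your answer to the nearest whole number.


Step 1: Dry density = wet density / (1 + w/100)
Step 2: Dry density = 1871 / (1 + 8.8/100)
Step 3: Dry density = 1871 / 1.088
Step 4: Dry density = 1720 kg/m^3

1720


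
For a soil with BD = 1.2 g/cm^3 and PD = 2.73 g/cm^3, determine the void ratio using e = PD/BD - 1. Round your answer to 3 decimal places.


Step 1: e = PD / BD - 1
Step 2: e = 2.73 / 1.2 - 1
Step 3: e = 2.275 - 1
Step 4: e = 1.275

1.275


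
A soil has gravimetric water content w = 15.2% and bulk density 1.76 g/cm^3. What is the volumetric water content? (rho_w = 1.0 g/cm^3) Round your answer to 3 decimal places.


Step 1: theta = (w / 100) * BD / rho_w
Step 2: theta = (15.2 / 100) * 1.76 / 1.0
Step 3: theta = 0.152 * 1.76
Step 4: theta = 0.268

0.268


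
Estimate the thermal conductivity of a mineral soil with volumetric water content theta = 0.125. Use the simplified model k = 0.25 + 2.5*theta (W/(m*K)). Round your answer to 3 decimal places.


Step 1: k = 0.25 + 2.5 * theta
Step 2: k = 0.25 + 2.5 * 0.125
Step 3: k = 0.25 + 0.313
Step 4: k = 0.563 W/(m*K)

0.563


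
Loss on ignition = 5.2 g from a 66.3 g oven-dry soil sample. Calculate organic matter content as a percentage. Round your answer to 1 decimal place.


Step 1: OM% = 100 * LOI / sample mass
Step 2: OM = 100 * 5.2 / 66.3
Step 3: OM = 7.8%

7.8


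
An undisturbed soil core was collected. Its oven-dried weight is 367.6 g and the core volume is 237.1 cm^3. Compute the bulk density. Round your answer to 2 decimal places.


Step 1: Identify the formula: BD = dry mass / volume
Step 2: Substitute values: BD = 367.6 / 237.1
Step 3: BD = 1.55 g/cm^3

1.55


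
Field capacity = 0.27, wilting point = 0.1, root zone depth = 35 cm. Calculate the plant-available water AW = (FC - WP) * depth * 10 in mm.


Step 1: Available water = (FC - WP) * depth * 10
Step 2: AW = (0.27 - 0.1) * 35 * 10
Step 3: AW = 0.17 * 35 * 10
Step 4: AW = 59.5 mm

59.5


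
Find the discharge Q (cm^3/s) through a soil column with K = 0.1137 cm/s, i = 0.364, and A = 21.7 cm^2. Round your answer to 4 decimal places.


Step 1: Apply Darcy's law: Q = K * i * A
Step 2: Q = 0.1137 * 0.364 * 21.7
Step 3: Q = 0.8981 cm^3/s

0.8981


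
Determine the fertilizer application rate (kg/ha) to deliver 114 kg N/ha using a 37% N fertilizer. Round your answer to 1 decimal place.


Step 1: Fertilizer rate = target N / (N content / 100)
Step 2: Rate = 114 / (37 / 100)
Step 3: Rate = 114 / 0.37
Step 4: Rate = 308.1 kg/ha

308.1


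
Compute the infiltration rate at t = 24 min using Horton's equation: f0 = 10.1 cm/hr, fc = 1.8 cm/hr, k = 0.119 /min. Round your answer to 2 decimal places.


Step 1: f = fc + (f0 - fc) * exp(-k * t)
Step 2: exp(-0.119 * 24) = 0.057498
Step 3: f = 1.8 + (10.1 - 1.8) * 0.057498
Step 4: f = 1.8 + 8.3 * 0.057498
Step 5: f = 2.28 cm/hr

2.28
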